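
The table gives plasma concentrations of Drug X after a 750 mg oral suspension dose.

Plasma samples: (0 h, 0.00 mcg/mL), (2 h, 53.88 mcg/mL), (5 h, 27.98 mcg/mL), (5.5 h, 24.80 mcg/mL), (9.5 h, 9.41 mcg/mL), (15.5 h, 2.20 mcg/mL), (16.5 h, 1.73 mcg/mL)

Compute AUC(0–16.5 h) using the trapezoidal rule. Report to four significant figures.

Trapezoidal AUC_0→16.5:
  [0→2]: (0.00+53.88)/2 × 2 = 53.88
  [2→5]: (53.88+27.98)/2 × 3 = 122.79
  [5→5.5]: (27.98+24.80)/2 × 0.5 = 13.195
  [5.5→9.5]: (24.80+9.41)/2 × 4 = 68.42
  [9.5→15.5]: (9.41+2.20)/2 × 6 = 34.83
  [15.5→16.5]: (2.20+1.73)/2 × 1 = 1.965
  Sum = 295.08 mcg/mL·h

AUC = 295.1 mcg/mL·h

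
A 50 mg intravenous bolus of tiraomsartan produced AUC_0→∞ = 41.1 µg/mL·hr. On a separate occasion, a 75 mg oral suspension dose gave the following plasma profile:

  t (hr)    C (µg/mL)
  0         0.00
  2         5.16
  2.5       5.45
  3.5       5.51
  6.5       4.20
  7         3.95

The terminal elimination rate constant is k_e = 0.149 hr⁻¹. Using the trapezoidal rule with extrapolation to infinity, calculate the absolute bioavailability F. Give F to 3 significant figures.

Trapezoidal AUC_0→7 (oral suspension):
  [0→2]: (0.00+5.16)/2 × 2 = 5.16
  [2→2.5]: (5.16+5.45)/2 × 0.5 = 2.6525
  [2.5→3.5]: (5.45+5.51)/2 × 1 = 5.48
  [3.5→6.5]: (5.51+4.20)/2 × 3 = 14.565
  [6.5→7]: (4.20+3.95)/2 × 0.5 = 2.0375
  Sum = 29.895 µg/mL·hr
Tail: C_last/k_e = 3.95/0.149 = 26.510
AUC_0→∞ (oral suspension) = 29.895 + 26.510 = 56.405 µg/mL·hr
F = (AUC_ev/D_ev)/(AUC_iv/D_iv) = (56.405/75)/(41.1/50) = 0.752067/0.822 = 0.9149

F = 0.915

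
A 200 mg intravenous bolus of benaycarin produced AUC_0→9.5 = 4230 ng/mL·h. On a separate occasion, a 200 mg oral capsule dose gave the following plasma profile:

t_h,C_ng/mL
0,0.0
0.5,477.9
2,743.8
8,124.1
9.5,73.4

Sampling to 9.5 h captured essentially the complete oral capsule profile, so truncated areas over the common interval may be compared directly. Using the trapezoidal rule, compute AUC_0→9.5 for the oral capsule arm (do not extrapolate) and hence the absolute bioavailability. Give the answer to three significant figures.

F = 0.895

Trapezoidal AUC_0→9.5 (oral capsule):
  [0→0.5]: (0.0+477.9)/2 × 0.5 = 119.475
  [0.5→2]: (477.9+743.8)/2 × 1.5 = 916.275
  [2→8]: (743.8+124.1)/2 × 6 = 2603.7
  [8→9.5]: (124.1+73.4)/2 × 1.5 = 148.125
  Sum = 3787.575 ng/mL·h
F = (AUC_ev/D_ev)/(AUC_iv/D_iv) = (3787.575/200)/(4230/200) = 18.937875/21.15 = 0.8954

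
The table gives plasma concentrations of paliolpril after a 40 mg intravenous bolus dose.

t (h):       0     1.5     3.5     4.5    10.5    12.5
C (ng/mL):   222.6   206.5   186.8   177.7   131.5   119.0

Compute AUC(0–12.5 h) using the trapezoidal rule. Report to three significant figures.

AUC = 2080 ng/mL·h

Trapezoidal AUC_0→12.5:
  [0→1.5]: (222.6+206.5)/2 × 1.5 = 321.825
  [1.5→3.5]: (206.5+186.8)/2 × 2 = 393.3
  [3.5→4.5]: (186.8+177.7)/2 × 1 = 182.25
  [4.5→10.5]: (177.7+131.5)/2 × 6 = 927.6
  [10.5→12.5]: (131.5+119.0)/2 × 2 = 250.5
  Sum = 2075.475 ng/mL·h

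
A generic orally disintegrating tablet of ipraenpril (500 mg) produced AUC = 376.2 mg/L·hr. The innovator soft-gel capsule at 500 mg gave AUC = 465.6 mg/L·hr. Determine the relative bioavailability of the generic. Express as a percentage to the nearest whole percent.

F_rel = 81%

F_rel = (AUC_test/D_test) / (AUC_ref/D_ref)
      = (376.2/500) / (465.6/500)
      = 0.7524 / 0.9312 = 0.8080 = 80.80%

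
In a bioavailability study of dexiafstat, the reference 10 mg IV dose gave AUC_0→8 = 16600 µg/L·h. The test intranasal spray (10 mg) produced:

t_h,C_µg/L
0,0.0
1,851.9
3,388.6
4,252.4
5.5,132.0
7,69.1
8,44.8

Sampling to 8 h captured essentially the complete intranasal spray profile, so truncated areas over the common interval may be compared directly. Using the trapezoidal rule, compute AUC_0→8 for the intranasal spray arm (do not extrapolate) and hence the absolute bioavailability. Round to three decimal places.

F = 0.150

Trapezoidal AUC_0→8 (intranasal spray):
  [0→1]: (0.0+851.9)/2 × 1 = 425.95
  [1→3]: (851.9+388.6)/2 × 2 = 1240.5
  [3→4]: (388.6+252.4)/2 × 1 = 320.5
  [4→5.5]: (252.4+132.0)/2 × 1.5 = 288.3
  [5.5→7]: (132.0+69.1)/2 × 1.5 = 150.825
  [7→8]: (69.1+44.8)/2 × 1 = 56.95
  Sum = 2483.025 µg/L·h
F = (AUC_ev/D_ev)/(AUC_iv/D_iv) = (2483.025/10)/(16600/10) = 248.3025/1660 = 0.1496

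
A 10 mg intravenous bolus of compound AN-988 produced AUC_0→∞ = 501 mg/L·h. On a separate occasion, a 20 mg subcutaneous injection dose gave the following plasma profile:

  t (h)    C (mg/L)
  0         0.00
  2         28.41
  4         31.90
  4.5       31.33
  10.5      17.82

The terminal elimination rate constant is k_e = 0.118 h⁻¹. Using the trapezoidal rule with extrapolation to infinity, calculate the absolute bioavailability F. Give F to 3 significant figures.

F = 0.402

Trapezoidal AUC_0→10.5 (subcutaneous injection):
  [0→2]: (0.00+28.41)/2 × 2 = 28.41
  [2→4]: (28.41+31.90)/2 × 2 = 60.31
  [4→4.5]: (31.90+31.33)/2 × 0.5 = 15.8075
  [4.5→10.5]: (31.33+17.82)/2 × 6 = 147.45
  Sum = 251.9775 mg/L·h
Tail: C_last/k_e = 17.82/0.118 = 151.017
AUC_0→∞ (subcutaneous injection) = 251.9775 + 151.017 = 402.9945 mg/L·h
F = (AUC_ev/D_ev)/(AUC_iv/D_iv) = (402.9945/20)/(501/10) = 20.149725/50.1 = 0.4022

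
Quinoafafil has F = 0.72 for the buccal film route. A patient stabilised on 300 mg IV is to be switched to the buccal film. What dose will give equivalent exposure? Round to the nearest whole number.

D_buccal = 417 mg

For equal systemic exposure: F × D_ev = D_iv
D_ev = D_iv / F = 300 / 0.72 = 416.667 mg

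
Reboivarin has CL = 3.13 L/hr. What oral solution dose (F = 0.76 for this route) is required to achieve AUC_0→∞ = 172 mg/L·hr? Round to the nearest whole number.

Dose = CL × AUC_0→∞ / F
     = 3.13 × 172 / 0.76 = 708.368 mg

Dose = 708 mg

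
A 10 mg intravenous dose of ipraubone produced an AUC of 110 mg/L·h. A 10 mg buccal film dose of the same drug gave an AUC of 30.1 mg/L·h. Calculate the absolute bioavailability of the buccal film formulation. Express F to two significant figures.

F = (AUC_ev / D_ev) / (AUC_iv / D_iv)
  = (30.1/10) / (110/10)
  = 3.01 / 11 = 0.2736

F = 0.27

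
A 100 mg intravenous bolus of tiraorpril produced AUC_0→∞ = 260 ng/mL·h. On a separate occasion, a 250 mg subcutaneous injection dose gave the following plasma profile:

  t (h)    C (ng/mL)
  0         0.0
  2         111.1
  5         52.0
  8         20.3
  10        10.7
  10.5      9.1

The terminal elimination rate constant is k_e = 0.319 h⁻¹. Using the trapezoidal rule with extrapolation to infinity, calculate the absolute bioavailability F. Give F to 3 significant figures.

F = 0.813

Trapezoidal AUC_0→10.5 (subcutaneous injection):
  [0→2]: (0.0+111.1)/2 × 2 = 111.1
  [2→5]: (111.1+52.0)/2 × 3 = 244.65
  [5→8]: (52.0+20.3)/2 × 3 = 108.45
  [8→10]: (20.3+10.7)/2 × 2 = 31.0
  [10→10.5]: (10.7+9.1)/2 × 0.5 = 4.95
  Sum = 500.15 ng/mL·h
Tail: C_last/k_e = 9.1/0.319 = 28.527
AUC_0→∞ (subcutaneous injection) = 500.15 + 28.527 = 528.677 ng/mL·h
F = (AUC_ev/D_ev)/(AUC_iv/D_iv) = (528.677/250)/(260/100) = 2.114708/2.6 = 0.8133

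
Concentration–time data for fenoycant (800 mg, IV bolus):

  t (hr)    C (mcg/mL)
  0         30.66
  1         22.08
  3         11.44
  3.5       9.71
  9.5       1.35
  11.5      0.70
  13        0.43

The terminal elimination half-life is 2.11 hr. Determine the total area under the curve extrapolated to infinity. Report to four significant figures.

AUC = 102.6 mcg/mL·hr

Trapezoidal AUC_0→13:
  [0→1]: (30.66+22.08)/2 × 1 = 26.37
  [1→3]: (22.08+11.44)/2 × 2 = 33.52
  [3→3.5]: (11.44+9.71)/2 × 0.5 = 5.2875
  [3.5→9.5]: (9.71+1.35)/2 × 6 = 33.18
  [9.5→11.5]: (1.35+0.70)/2 × 2 = 2.05
  [11.5→13]: (0.70+0.43)/2 × 1.5 = 0.8475
  Sum = 101.255 mcg/mL·hr
k_e = ln2 / t½ = 0.693147 / 2.11 = 0.3285 hr^-1
Extrapolated tail: C_last / k_e = 0.43 / 0.3285 = 1.309
AUC_0→∞ = 101.255 + 1.309 = 102.564 mcg/mL·hr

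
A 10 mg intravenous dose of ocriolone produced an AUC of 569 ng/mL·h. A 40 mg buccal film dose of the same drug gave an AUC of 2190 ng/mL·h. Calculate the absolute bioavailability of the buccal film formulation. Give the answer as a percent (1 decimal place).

F = 96.2%

F = (AUC_ev / D_ev) / (AUC_iv / D_iv)
  = (2190/40) / (569/10)
  = 54.75 / 56.9 = 0.9622
  = 96.22%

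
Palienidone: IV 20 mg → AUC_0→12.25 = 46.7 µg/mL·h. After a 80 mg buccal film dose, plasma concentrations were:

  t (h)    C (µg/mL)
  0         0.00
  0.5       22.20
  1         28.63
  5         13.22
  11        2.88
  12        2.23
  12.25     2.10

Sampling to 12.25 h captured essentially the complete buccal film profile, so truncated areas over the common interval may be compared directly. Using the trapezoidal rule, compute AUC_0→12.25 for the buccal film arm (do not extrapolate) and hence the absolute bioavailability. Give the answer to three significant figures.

Trapezoidal AUC_0→12.25 (buccal film):
  [0→0.5]: (0.00+22.20)/2 × 0.5 = 5.55
  [0.5→1]: (22.20+28.63)/2 × 0.5 = 12.7075
  [1→5]: (28.63+13.22)/2 × 4 = 83.7
  [5→11]: (13.22+2.88)/2 × 6 = 48.3
  [11→12]: (2.88+2.23)/2 × 1 = 2.555
  [12→12.25]: (2.23+2.10)/2 × 0.25 = 0.54125
  Sum = 153.35375 µg/mL·h
F = (AUC_ev/D_ev)/(AUC_iv/D_iv) = (153.35375/80)/(46.7/20) = 1.91692/2.335 = 0.8210

F = 0.821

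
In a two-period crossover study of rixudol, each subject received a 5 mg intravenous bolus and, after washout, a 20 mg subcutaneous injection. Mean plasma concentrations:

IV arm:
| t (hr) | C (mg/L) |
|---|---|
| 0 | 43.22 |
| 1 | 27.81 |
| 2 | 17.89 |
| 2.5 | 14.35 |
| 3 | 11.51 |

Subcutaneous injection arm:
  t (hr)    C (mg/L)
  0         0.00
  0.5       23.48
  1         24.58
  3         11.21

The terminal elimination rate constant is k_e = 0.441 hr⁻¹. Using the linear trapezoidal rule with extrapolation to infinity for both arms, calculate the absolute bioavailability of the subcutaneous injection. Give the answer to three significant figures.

Trapezoidal AUC_0→3 (IV):
  [0→1]: (43.22+27.81)/2 × 1 = 35.515
  [1→2]: (27.81+17.89)/2 × 1 = 22.85
  [2→2.5]: (17.89+14.35)/2 × 0.5 = 8.06
  [2.5→3]: (14.35+11.51)/2 × 0.5 = 6.465
  Sum = 72.89 mg/L·hr
IV tail: 11.51/0.441 = 26.100; AUC_iv,0→∞ = 72.89 + 26.100 = 98.99 mg/L·hr
Trapezoidal AUC_0→3 (subcutaneous injection):
  [0→0.5]: (0.00+23.48)/2 × 0.5 = 5.87
  [0.5→1]: (23.48+24.58)/2 × 0.5 = 12.015
  [1→3]: (24.58+11.21)/2 × 2 = 35.79
  Sum = 53.675 mg/L·hr
subcutaneous injection tail: 11.21/0.441 = 25.420; AUC_ev,0→∞ = 53.675 + 25.420 = 79.095 mg/L·hr
F = (AUC_ev/D_ev)/(AUC_iv/D_iv) = (79.095/20)/(98.99/5) = 3.95475/19.798 = 0.1998

F = 0.200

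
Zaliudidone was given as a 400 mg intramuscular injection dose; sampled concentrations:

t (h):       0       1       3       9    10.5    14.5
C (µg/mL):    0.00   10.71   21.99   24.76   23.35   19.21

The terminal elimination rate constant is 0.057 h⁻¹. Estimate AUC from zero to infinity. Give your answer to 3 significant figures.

Trapezoidal AUC_0→14.5:
  [0→1]: (0.00+10.71)/2 × 1 = 5.355
  [1→3]: (10.71+21.99)/2 × 2 = 32.7
  [3→9]: (21.99+24.76)/2 × 6 = 140.25
  [9→10.5]: (24.76+23.35)/2 × 1.5 = 36.0825
  [10.5→14.5]: (23.35+19.21)/2 × 4 = 85.12
  Sum = 299.5075 µg/mL·h
Extrapolated tail: C_last / k_e = 19.21 / 0.057 = 337.018
AUC_0→∞ = 299.5075 + 337.018 = 636.5255 µg/mL·h

AUC = 637 µg/mL·h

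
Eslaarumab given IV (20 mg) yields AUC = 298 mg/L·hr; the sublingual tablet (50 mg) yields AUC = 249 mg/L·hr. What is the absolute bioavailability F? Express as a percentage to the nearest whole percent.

F = 33%

F = (AUC_ev / D_ev) / (AUC_iv / D_iv)
  = (249/50) / (298/20)
  = 4.98 / 14.9 = 0.3342
  = 33.42%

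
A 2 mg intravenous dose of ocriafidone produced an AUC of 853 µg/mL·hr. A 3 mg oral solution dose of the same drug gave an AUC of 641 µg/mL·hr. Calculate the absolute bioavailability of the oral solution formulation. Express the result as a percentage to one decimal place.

F = (AUC_ev / D_ev) / (AUC_iv / D_iv)
  = (641/3) / (853/2)
  = 213.667 / 426.5 = 0.5010
  = 50.10%

F = 50.1%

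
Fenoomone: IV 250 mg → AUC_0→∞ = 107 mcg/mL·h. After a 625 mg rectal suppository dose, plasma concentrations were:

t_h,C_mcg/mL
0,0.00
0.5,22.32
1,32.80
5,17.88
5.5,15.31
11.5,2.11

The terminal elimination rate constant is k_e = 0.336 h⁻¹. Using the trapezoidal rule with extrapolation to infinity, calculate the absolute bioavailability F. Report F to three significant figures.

F = 0.701

Trapezoidal AUC_0→11.5 (rectal suppository):
  [0→0.5]: (0.00+22.32)/2 × 0.5 = 5.58
  [0.5→1]: (22.32+32.80)/2 × 0.5 = 13.78
  [1→5]: (32.80+17.88)/2 × 4 = 101.36
  [5→5.5]: (17.88+15.31)/2 × 0.5 = 8.2975
  [5.5→11.5]: (15.31+2.11)/2 × 6 = 52.26
  Sum = 181.2775 mcg/mL·h
Tail: C_last/k_e = 2.11/0.336 = 6.280
AUC_0→∞ (rectal suppository) = 181.2775 + 6.280 = 187.5575 mcg/mL·h
F = (AUC_ev/D_ev)/(AUC_iv/D_iv) = (187.5575/625)/(107/250) = 0.300092/0.428 = 0.7011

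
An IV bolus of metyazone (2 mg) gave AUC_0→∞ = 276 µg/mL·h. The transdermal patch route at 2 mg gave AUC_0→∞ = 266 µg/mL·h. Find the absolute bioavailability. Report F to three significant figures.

F = (AUC_ev / D_ev) / (AUC_iv / D_iv)
  = (266/2) / (276/2)
  = 133 / 138 = 0.9638

F = 0.964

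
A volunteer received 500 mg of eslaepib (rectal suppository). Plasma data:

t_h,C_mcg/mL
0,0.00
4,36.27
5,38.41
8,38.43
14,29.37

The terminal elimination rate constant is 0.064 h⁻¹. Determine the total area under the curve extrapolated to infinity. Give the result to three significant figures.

Trapezoidal AUC_0→14:
  [0→4]: (0.00+36.27)/2 × 4 = 72.54
  [4→5]: (36.27+38.41)/2 × 1 = 37.34
  [5→8]: (38.41+38.43)/2 × 3 = 115.26
  [8→14]: (38.43+29.37)/2 × 6 = 203.4
  Sum = 428.54 mcg/mL·h
Extrapolated tail: C_last / k_e = 29.37 / 0.064 = 458.906
AUC_0→∞ = 428.54 + 458.906 = 887.446 mcg/mL·h

AUC = 887 mcg/mL·h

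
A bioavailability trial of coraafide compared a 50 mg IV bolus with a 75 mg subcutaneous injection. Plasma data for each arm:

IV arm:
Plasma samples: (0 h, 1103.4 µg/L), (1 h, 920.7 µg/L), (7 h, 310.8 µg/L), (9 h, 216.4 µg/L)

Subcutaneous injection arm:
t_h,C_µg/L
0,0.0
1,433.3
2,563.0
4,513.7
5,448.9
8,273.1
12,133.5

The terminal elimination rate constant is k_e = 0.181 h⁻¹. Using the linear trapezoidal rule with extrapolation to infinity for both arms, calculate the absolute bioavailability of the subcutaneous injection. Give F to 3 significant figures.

F = 0.509

Trapezoidal AUC_0→9 (IV):
  [0→1]: (1103.4+920.7)/2 × 1 = 1012.05
  [1→7]: (920.7+310.8)/2 × 6 = 3694.5
  [7→9]: (310.8+216.4)/2 × 2 = 527.2
  Sum = 5233.75 µg/L·h
IV tail: 216.4/0.181 = 1195.580; AUC_iv,0→∞ = 5233.75 + 1195.580 = 6429.33 µg/L·h
Trapezoidal AUC_0→12 (subcutaneous injection):
  [0→1]: (0.0+433.3)/2 × 1 = 216.65
  [1→2]: (433.3+563.0)/2 × 1 = 498.15
  [2→4]: (563.0+513.7)/2 × 2 = 1076.7
  [4→5]: (513.7+448.9)/2 × 1 = 481.3
  [5→8]: (448.9+273.1)/2 × 3 = 1083.0
  [8→12]: (273.1+133.5)/2 × 4 = 813.2
  Sum = 4169.0 µg/L·h
subcutaneous injection tail: 133.5/0.181 = 737.569; AUC_ev,0→∞ = 4169.0 + 737.569 = 4906.569 µg/L·h
F = (AUC_ev/D_ev)/(AUC_iv/D_iv) = (4906.569/75)/(6429.33/50) = 65.42092/128.5866 = 0.5088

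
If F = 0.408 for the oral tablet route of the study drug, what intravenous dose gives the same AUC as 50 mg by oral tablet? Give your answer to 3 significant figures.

D_iv = 20.4 mg

Systemic exposure from an extravascular dose = F × D_ev, so the equivalent IV dose is F × D_ev.
D_iv = F × D_ev = 0.408 × 50 = 20.4 mg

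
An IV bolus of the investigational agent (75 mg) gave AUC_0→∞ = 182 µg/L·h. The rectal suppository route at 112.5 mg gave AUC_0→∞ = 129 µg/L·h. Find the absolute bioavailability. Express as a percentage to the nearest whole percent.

F = 47%

F = (AUC_ev / D_ev) / (AUC_iv / D_iv)
  = (129/112.5) / (182/75)
  = 1.14667 / 2.42667 = 0.4725
  = 47.25%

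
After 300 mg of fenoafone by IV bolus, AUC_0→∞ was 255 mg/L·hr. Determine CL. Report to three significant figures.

CL = Dose_iv / AUC_0→∞
   = 300 / 255 = 1.17647 L/hr

CL = 1.18 L/hr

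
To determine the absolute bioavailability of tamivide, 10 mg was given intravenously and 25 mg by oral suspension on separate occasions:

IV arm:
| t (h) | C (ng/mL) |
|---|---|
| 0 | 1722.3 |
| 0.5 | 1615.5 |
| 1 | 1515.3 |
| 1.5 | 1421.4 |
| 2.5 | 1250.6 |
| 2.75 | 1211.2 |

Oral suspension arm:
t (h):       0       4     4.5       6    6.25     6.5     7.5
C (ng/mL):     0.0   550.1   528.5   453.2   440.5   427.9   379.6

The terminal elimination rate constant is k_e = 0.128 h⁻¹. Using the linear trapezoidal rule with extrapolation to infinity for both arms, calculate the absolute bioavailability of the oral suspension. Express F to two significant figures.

Trapezoidal AUC_0→2.75 (IV):
  [0→0.5]: (1722.3+1615.5)/2 × 0.5 = 834.45
  [0.5→1]: (1615.5+1515.3)/2 × 0.5 = 782.7
  [1→1.5]: (1515.3+1421.4)/2 × 0.5 = 734.175
  [1.5→2.5]: (1421.4+1250.6)/2 × 1 = 1336.0
  [2.5→2.75]: (1250.6+1211.2)/2 × 0.25 = 307.725
  Sum = 3995.05 ng/mL·h
IV tail: 1211.2/0.128 = 9462.500; AUC_iv,0→∞ = 3995.05 + 9462.500 = 13457.55 ng/mL·h
Trapezoidal AUC_0→7.5 (oral suspension):
  [0→4]: (0.0+550.1)/2 × 4 = 1100.2
  [4→4.5]: (550.1+528.5)/2 × 0.5 = 269.65
  [4.5→6]: (528.5+453.2)/2 × 1.5 = 736.275
  [6→6.25]: (453.2+440.5)/2 × 0.25 = 111.7125
  [6.25→6.5]: (440.5+427.9)/2 × 0.25 = 108.55
  [6.5→7.5]: (427.9+379.6)/2 × 1 = 403.75
  Sum = 2730.1375 ng/mL·h
oral suspension tail: 379.6/0.128 = 2965.625; AUC_ev,0→∞ = 2730.1375 + 2965.625 = 5695.7625 ng/mL·h
F = (AUC_ev/D_ev)/(AUC_iv/D_iv) = (5695.7625/25)/(13457.55/10) = 227.8305/1345.755 = 0.1693

F = 0.17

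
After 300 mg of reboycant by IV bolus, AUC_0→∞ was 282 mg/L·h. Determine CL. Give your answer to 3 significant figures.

CL = 1.06 L/h

CL = Dose_iv / AUC_0→∞
   = 300 / 282 = 1.06383 L/h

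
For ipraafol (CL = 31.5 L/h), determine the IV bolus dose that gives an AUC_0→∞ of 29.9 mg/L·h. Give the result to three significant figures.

Dose_iv = CL × AUC_0→∞
     = 31.5 × 29.9 = 941.85 mg

Dose = 942 mg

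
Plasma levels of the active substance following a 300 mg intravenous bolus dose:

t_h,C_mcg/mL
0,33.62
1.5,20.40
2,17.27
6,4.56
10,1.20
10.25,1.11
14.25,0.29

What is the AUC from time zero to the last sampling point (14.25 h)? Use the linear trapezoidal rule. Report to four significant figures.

Trapezoidal AUC_0→14.25:
  [0→1.5]: (33.62+20.40)/2 × 1.5 = 40.515
  [1.5→2]: (20.40+17.27)/2 × 0.5 = 9.4175
  [2→6]: (17.27+4.56)/2 × 4 = 43.66
  [6→10]: (4.56+1.20)/2 × 4 = 11.52
  [10→10.25]: (1.20+1.11)/2 × 0.25 = 0.28875
  [10.25→14.25]: (1.11+0.29)/2 × 4 = 2.8
  Sum = 108.20125 mcg/mL·h

AUC = 108.2 mcg/mL·h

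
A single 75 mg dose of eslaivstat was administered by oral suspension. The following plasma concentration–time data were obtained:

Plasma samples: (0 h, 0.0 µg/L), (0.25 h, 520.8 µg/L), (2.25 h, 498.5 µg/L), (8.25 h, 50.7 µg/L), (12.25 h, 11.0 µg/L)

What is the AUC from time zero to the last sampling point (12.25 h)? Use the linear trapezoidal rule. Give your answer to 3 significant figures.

Trapezoidal AUC_0→12.25:
  [0→0.25]: (0.0+520.8)/2 × 0.25 = 65.1
  [0.25→2.25]: (520.8+498.5)/2 × 2 = 1019.3
  [2.25→8.25]: (498.5+50.7)/2 × 6 = 1647.6
  [8.25→12.25]: (50.7+11.0)/2 × 4 = 123.4
  Sum = 2855.4 µg/L·h

AUC = 2860 µg/L·h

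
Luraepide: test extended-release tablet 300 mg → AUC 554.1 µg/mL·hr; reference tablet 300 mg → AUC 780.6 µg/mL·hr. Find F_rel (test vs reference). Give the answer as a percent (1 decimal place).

F_rel = 71.0%

F_rel = (AUC_test/D_test) / (AUC_ref/D_ref)
      = (554.1/300) / (780.6/300)
      = 1.847 / 2.602 = 0.7098 = 70.98%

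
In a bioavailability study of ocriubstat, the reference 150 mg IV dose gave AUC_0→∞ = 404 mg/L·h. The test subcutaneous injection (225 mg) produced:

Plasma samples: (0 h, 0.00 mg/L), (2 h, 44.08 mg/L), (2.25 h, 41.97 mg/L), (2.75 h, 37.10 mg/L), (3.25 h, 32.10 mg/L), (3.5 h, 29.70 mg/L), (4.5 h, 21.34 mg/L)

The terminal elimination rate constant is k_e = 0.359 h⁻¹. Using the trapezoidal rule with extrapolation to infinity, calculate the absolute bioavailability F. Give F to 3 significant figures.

Trapezoidal AUC_0→4.5 (subcutaneous injection):
  [0→2]: (0.00+44.08)/2 × 2 = 44.08
  [2→2.25]: (44.08+41.97)/2 × 0.25 = 10.75625
  [2.25→2.75]: (41.97+37.10)/2 × 0.5 = 19.7675
  [2.75→3.25]: (37.10+32.10)/2 × 0.5 = 17.3
  [3.25→3.5]: (32.10+29.70)/2 × 0.25 = 7.725
  [3.5→4.5]: (29.70+21.34)/2 × 1 = 25.52
  Sum = 125.14875 mg/L·h
Tail: C_last/k_e = 21.34/0.359 = 59.443
AUC_0→∞ (subcutaneous injection) = 125.14875 + 59.443 = 184.59175 mg/L·h
F = (AUC_ev/D_ev)/(AUC_iv/D_iv) = (184.59175/225)/(404/150) = 0.820408/2.69333 = 0.3046

F = 0.305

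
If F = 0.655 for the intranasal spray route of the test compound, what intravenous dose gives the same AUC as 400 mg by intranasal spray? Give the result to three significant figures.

Systemic exposure from an extravascular dose = F × D_ev, so the equivalent IV dose is F × D_ev.
D_iv = F × D_ev = 0.655 × 400 = 262 mg

D_iv = 262 mg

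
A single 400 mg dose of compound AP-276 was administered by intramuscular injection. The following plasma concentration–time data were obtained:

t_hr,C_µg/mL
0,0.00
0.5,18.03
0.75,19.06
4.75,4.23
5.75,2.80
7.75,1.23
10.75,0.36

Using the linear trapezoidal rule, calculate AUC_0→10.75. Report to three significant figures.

Trapezoidal AUC_0→10.75:
  [0→0.5]: (0.00+18.03)/2 × 0.5 = 4.5075
  [0.5→0.75]: (18.03+19.06)/2 × 0.25 = 4.63625
  [0.75→4.75]: (19.06+4.23)/2 × 4 = 46.58
  [4.75→5.75]: (4.23+2.80)/2 × 1 = 3.515
  [5.75→7.75]: (2.80+1.23)/2 × 2 = 4.03
  [7.75→10.75]: (1.23+0.36)/2 × 3 = 2.385
  Sum = 65.65375 µg/mL·hr

AUC = 65.7 µg/mL·hr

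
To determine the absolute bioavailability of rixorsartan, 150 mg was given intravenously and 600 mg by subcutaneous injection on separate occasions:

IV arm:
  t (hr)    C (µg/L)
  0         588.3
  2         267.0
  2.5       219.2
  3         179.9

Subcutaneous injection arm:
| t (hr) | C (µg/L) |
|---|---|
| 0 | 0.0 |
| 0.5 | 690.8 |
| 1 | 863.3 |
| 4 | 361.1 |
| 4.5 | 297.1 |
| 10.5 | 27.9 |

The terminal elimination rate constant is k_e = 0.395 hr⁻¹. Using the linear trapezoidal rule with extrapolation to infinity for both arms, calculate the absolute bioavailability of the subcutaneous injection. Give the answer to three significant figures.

F = 0.589

Trapezoidal AUC_0→3 (IV):
  [0→2]: (588.3+267.0)/2 × 2 = 855.3
  [2→2.5]: (267.0+219.2)/2 × 0.5 = 121.55
  [2.5→3]: (219.2+179.9)/2 × 0.5 = 99.775
  Sum = 1076.625 µg/L·hr
IV tail: 179.9/0.395 = 455.443; AUC_iv,0→∞ = 1076.625 + 455.443 = 1532.068 µg/L·hr
Trapezoidal AUC_0→10.5 (subcutaneous injection):
  [0→0.5]: (0.0+690.8)/2 × 0.5 = 172.7
  [0.5→1]: (690.8+863.3)/2 × 0.5 = 388.525
  [1→4]: (863.3+361.1)/2 × 3 = 1836.6
  [4→4.5]: (361.1+297.1)/2 × 0.5 = 164.55
  [4.5→10.5]: (297.1+27.9)/2 × 6 = 975.0
  Sum = 3537.375 µg/L·hr
subcutaneous injection tail: 27.9/0.395 = 70.633; AUC_ev,0→∞ = 3537.375 + 70.633 = 3608.008 µg/L·hr
F = (AUC_ev/D_ev)/(AUC_iv/D_iv) = (3608.008/600)/(1532.068/150) = 6.01335/10.2138 = 0.5887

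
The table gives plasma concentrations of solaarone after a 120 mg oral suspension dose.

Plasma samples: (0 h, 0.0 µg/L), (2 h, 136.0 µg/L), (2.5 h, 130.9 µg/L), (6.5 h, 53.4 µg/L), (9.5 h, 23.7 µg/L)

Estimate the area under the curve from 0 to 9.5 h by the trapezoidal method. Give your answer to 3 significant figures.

Trapezoidal AUC_0→9.5:
  [0→2]: (0.0+136.0)/2 × 2 = 136.0
  [2→2.5]: (136.0+130.9)/2 × 0.5 = 66.725
  [2.5→6.5]: (130.9+53.4)/2 × 4 = 368.6
  [6.5→9.5]: (53.4+23.7)/2 × 3 = 115.65
  Sum = 686.975 µg/L·h

AUC = 687 µg/L·h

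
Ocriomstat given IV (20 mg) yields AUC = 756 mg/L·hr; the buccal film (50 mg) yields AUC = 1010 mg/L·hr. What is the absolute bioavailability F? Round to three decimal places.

F = (AUC_ev / D_ev) / (AUC_iv / D_iv)
  = (1010/50) / (756/20)
  = 20.2 / 37.8 = 0.5344

F = 0.534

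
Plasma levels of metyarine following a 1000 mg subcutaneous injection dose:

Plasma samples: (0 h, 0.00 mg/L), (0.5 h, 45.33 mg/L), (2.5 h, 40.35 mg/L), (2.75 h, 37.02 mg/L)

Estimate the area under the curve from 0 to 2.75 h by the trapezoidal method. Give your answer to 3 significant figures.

AUC = 107 mg/L·h

Trapezoidal AUC_0→2.75:
  [0→0.5]: (0.00+45.33)/2 × 0.5 = 11.3325
  [0.5→2.5]: (45.33+40.35)/2 × 2 = 85.68
  [2.5→2.75]: (40.35+37.02)/2 × 0.25 = 9.67125
  Sum = 106.68375 mg/L·h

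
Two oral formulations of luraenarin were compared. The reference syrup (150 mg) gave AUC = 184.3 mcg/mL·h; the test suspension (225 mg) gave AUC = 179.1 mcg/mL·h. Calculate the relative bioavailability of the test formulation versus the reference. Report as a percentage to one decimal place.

F_rel = (AUC_test/D_test) / (AUC_ref/D_ref)
      = (179.1/225) / (184.3/150)
      = 0.796 / 1.22867 = 0.6479 = 64.79%

F_rel = 64.8%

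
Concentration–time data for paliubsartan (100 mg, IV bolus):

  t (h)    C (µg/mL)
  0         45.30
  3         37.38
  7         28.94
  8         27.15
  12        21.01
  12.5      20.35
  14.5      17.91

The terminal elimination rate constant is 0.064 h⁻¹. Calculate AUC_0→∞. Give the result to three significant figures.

Trapezoidal AUC_0→14.5:
  [0→3]: (45.30+37.38)/2 × 3 = 124.02
  [3→7]: (37.38+28.94)/2 × 4 = 132.64
  [7→8]: (28.94+27.15)/2 × 1 = 28.045
  [8→12]: (27.15+21.01)/2 × 4 = 96.32
  [12→12.5]: (21.01+20.35)/2 × 0.5 = 10.34
  [12.5→14.5]: (20.35+17.91)/2 × 2 = 38.26
  Sum = 429.625 µg/mL·h
Extrapolated tail: C_last / k_e = 17.91 / 0.064 = 279.844
AUC_0→∞ = 429.625 + 279.844 = 709.469 µg/mL·h

AUC = 709 µg/mL·h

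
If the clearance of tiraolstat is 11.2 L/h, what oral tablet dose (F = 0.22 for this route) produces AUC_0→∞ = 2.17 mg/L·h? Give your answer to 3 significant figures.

Dose = 110 mg

Dose = CL × AUC_0→∞ / F
     = 11.2 × 2.17 / 0.22 = 110.473 mg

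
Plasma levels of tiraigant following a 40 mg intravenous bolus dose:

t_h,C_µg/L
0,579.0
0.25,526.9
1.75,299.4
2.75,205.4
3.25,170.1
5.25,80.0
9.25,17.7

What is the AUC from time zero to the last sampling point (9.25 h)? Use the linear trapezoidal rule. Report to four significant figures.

Trapezoidal AUC_0→9.25:
  [0→0.25]: (579.0+526.9)/2 × 0.25 = 138.2375
  [0.25→1.75]: (526.9+299.4)/2 × 1.5 = 619.725
  [1.75→2.75]: (299.4+205.4)/2 × 1 = 252.4
  [2.75→3.25]: (205.4+170.1)/2 × 0.5 = 93.875
  [3.25→5.25]: (170.1+80.0)/2 × 2 = 250.1
  [5.25→9.25]: (80.0+17.7)/2 × 4 = 195.4
  Sum = 1549.7375 µg/L·h

AUC = 1550 µg/L·h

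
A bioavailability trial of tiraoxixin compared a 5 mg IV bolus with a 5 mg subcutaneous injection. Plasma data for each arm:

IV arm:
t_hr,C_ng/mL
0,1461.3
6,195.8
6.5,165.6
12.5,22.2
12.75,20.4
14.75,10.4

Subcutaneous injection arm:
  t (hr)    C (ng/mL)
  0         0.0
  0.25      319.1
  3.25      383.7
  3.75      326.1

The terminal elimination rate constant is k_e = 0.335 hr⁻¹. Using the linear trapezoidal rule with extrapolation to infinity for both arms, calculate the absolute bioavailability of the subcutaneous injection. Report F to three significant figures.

Trapezoidal AUC_0→14.75 (IV):
  [0→6]: (1461.3+195.8)/2 × 6 = 4971.3
  [6→6.5]: (195.8+165.6)/2 × 0.5 = 90.35
  [6.5→12.5]: (165.6+22.2)/2 × 6 = 563.4
  [12.5→12.75]: (22.2+20.4)/2 × 0.25 = 5.325
  [12.75→14.75]: (20.4+10.4)/2 × 2 = 30.8
  Sum = 5661.175 ng/mL·hr
IV tail: 10.4/0.335 = 31.045; AUC_iv,0→∞ = 5661.175 + 31.045 = 5692.22 ng/mL·hr
Trapezoidal AUC_0→3.75 (subcutaneous injection):
  [0→0.25]: (0.0+319.1)/2 × 0.25 = 39.8875
  [0.25→3.25]: (319.1+383.7)/2 × 3 = 1054.2
  [3.25→3.75]: (383.7+326.1)/2 × 0.5 = 177.45
  Sum = 1271.5375 ng/mL·hr
subcutaneous injection tail: 326.1/0.335 = 973.433; AUC_ev,0→∞ = 1271.5375 + 973.433 = 2244.9705 ng/mL·hr
F = (AUC_ev/D_ev)/(AUC_iv/D_iv) = (2244.9705/5)/(5692.22/5) = 448.9941/1138.444 = 0.3944

F = 0.394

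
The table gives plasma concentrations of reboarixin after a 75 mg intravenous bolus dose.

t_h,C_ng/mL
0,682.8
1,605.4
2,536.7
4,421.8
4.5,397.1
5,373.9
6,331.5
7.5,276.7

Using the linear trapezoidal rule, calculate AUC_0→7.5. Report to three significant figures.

Trapezoidal AUC_0→7.5:
  [0→1]: (682.8+605.4)/2 × 1 = 644.1
  [1→2]: (605.4+536.7)/2 × 1 = 571.05
  [2→4]: (536.7+421.8)/2 × 2 = 958.5
  [4→4.5]: (421.8+397.1)/2 × 0.5 = 204.725
  [4.5→5]: (397.1+373.9)/2 × 0.5 = 192.75
  [5→6]: (373.9+331.5)/2 × 1 = 352.7
  [6→7.5]: (331.5+276.7)/2 × 1.5 = 456.15
  Sum = 3379.975 ng/mL·h

AUC = 3380 ng/mL·h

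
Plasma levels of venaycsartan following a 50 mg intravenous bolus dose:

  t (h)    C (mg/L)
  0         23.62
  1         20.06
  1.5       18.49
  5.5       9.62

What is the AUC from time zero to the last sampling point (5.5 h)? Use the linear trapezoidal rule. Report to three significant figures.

Trapezoidal AUC_0→5.5:
  [0→1]: (23.62+20.06)/2 × 1 = 21.84
  [1→1.5]: (20.06+18.49)/2 × 0.5 = 9.6375
  [1.5→5.5]: (18.49+9.62)/2 × 4 = 56.22
  Sum = 87.6975 mg/L·h

AUC = 87.7 mg/L·h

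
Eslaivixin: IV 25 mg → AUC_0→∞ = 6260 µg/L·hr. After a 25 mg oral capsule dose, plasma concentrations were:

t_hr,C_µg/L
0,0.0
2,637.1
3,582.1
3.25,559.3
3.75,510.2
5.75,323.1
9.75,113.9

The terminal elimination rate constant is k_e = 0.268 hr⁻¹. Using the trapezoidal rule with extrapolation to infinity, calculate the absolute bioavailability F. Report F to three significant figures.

Trapezoidal AUC_0→9.75 (oral capsule):
  [0→2]: (0.0+637.1)/2 × 2 = 637.1
  [2→3]: (637.1+582.1)/2 × 1 = 609.6
  [3→3.25]: (582.1+559.3)/2 × 0.25 = 142.675
  [3.25→3.75]: (559.3+510.2)/2 × 0.5 = 267.375
  [3.75→5.75]: (510.2+323.1)/2 × 2 = 833.3
  [5.75→9.75]: (323.1+113.9)/2 × 4 = 874.0
  Sum = 3364.05 µg/L·hr
Tail: C_last/k_e = 113.9/0.268 = 425.000
AUC_0→∞ (oral capsule) = 3364.05 + 425.000 = 3789.05 µg/L·hr
F = (AUC_ev/D_ev)/(AUC_iv/D_iv) = (3789.05/25)/(6260/25) = 151.562/250.4 = 0.6053

F = 0.605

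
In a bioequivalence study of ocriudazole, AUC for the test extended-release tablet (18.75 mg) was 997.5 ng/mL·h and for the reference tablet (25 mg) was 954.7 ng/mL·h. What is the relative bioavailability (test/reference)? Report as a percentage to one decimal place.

F_rel = 139.3%

F_rel = (AUC_test/D_test) / (AUC_ref/D_ref)
      = (997.5/18.75) / (954.7/25)
      = 53.2 / 38.188 = 1.3931 = 139.31%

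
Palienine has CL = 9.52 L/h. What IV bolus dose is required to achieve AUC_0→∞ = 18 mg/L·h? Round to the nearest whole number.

Dose = 171 mg

Dose_iv = CL × AUC_0→∞
     = 9.52 × 18 = 171.36 mg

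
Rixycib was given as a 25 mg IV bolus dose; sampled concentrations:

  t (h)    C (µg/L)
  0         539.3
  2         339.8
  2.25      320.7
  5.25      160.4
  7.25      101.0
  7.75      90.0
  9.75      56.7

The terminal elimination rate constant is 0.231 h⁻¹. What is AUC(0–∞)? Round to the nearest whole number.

AUC = 2385 µg/L·h

Trapezoidal AUC_0→9.75:
  [0→2]: (539.3+339.8)/2 × 2 = 879.1
  [2→2.25]: (339.8+320.7)/2 × 0.25 = 82.5625
  [2.25→5.25]: (320.7+160.4)/2 × 3 = 721.65
  [5.25→7.25]: (160.4+101.0)/2 × 2 = 261.4
  [7.25→7.75]: (101.0+90.0)/2 × 0.5 = 47.75
  [7.75→9.75]: (90.0+56.7)/2 × 2 = 146.7
  Sum = 2139.1625 µg/L·h
Extrapolated tail: C_last / k_e = 56.7 / 0.231 = 245.455
AUC_0→∞ = 2139.1625 + 245.455 = 2384.6175 µg/L·h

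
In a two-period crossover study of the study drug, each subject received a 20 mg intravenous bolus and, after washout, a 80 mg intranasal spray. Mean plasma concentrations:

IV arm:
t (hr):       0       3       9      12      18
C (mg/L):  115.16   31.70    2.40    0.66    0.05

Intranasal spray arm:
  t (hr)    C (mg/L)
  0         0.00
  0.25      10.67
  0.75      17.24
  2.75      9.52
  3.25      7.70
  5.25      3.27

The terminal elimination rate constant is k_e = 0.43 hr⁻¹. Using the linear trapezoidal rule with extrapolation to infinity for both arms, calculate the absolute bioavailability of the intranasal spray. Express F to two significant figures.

Trapezoidal AUC_0→18 (IV):
  [0→3]: (115.16+31.70)/2 × 3 = 220.29
  [3→9]: (31.70+2.40)/2 × 6 = 102.3
  [9→12]: (2.40+0.66)/2 × 3 = 4.59
  [12→18]: (0.66+0.05)/2 × 6 = 2.13
  Sum = 329.31 mg/L·hr
IV tail: 0.05/0.43 = 0.116; AUC_iv,0→∞ = 329.31 + 0.116 = 329.426 mg/L·hr
Trapezoidal AUC_0→5.25 (intranasal spray):
  [0→0.25]: (0.00+10.67)/2 × 0.25 = 1.33375
  [0.25→0.75]: (10.67+17.24)/2 × 0.5 = 6.9775
  [0.75→2.75]: (17.24+9.52)/2 × 2 = 26.76
  [2.75→3.25]: (9.52+7.70)/2 × 0.5 = 4.305
  [3.25→5.25]: (7.70+3.27)/2 × 2 = 10.97
  Sum = 50.34625 mg/L·hr
intranasal spray tail: 3.27/0.43 = 7.605; AUC_ev,0→∞ = 50.34625 + 7.605 = 57.95125 mg/L·hr
F = (AUC_ev/D_ev)/(AUC_iv/D_iv) = (57.95125/80)/(329.426/20) = 0.724391/16.4713 = 0.0440

F = 0.044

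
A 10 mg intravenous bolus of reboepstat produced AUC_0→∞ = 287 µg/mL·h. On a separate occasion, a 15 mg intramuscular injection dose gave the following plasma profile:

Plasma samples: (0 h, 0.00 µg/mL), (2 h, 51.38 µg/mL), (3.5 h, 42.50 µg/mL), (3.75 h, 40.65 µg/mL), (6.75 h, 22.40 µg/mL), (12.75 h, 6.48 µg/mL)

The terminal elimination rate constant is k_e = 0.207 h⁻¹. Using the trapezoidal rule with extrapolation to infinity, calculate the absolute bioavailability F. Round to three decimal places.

Trapezoidal AUC_0→12.75 (intramuscular injection):
  [0→2]: (0.00+51.38)/2 × 2 = 51.38
  [2→3.5]: (51.38+42.50)/2 × 1.5 = 70.41
  [3.5→3.75]: (42.50+40.65)/2 × 0.25 = 10.39375
  [3.75→6.75]: (40.65+22.40)/2 × 3 = 94.575
  [6.75→12.75]: (22.40+6.48)/2 × 6 = 86.64
  Sum = 313.39875 µg/mL·h
Tail: C_last/k_e = 6.48/0.207 = 31.304
AUC_0→∞ (intramuscular injection) = 313.39875 + 31.304 = 344.70275 µg/mL·h
F = (AUC_ev/D_ev)/(AUC_iv/D_iv) = (344.70275/15)/(287/10) = 22.9802/28.7 = 0.8007

F = 0.801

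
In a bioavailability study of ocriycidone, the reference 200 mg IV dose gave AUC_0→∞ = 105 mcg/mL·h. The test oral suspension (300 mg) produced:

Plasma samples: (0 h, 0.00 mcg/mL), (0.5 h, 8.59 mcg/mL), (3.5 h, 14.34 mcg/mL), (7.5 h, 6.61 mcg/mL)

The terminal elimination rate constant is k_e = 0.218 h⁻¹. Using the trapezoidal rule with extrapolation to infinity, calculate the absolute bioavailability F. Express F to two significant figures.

F = 0.69

Trapezoidal AUC_0→7.5 (oral suspension):
  [0→0.5]: (0.00+8.59)/2 × 0.5 = 2.1475
  [0.5→3.5]: (8.59+14.34)/2 × 3 = 34.395
  [3.5→7.5]: (14.34+6.61)/2 × 4 = 41.9
  Sum = 78.4425 mcg/mL·h
Tail: C_last/k_e = 6.61/0.218 = 30.321
AUC_0→∞ (oral suspension) = 78.4425 + 30.321 = 108.7635 mcg/mL·h
F = (AUC_ev/D_ev)/(AUC_iv/D_iv) = (108.7635/300)/(105/200) = 0.362545/0.525 = 0.6906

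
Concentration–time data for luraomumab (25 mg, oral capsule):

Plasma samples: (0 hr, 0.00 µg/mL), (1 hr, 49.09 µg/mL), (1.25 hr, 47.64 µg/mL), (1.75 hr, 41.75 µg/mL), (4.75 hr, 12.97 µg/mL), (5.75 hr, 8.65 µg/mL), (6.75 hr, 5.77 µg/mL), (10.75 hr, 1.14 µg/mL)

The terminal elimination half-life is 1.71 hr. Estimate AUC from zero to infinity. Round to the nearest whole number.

AUC = 176 µg/mL·hr

Trapezoidal AUC_0→10.75:
  [0→1]: (0.00+49.09)/2 × 1 = 24.545
  [1→1.25]: (49.09+47.64)/2 × 0.25 = 12.09125
  [1.25→1.75]: (47.64+41.75)/2 × 0.5 = 22.3475
  [1.75→4.75]: (41.75+12.97)/2 × 3 = 82.08
  [4.75→5.75]: (12.97+8.65)/2 × 1 = 10.81
  [5.75→6.75]: (8.65+5.77)/2 × 1 = 7.21
  [6.75→10.75]: (5.77+1.14)/2 × 4 = 13.82
  Sum = 172.90375 µg/mL·hr
k_e = ln2 / t½ = 0.693147 / 1.71 = 0.4053 hr^-1
Extrapolated tail: C_last / k_e = 1.14 / 0.4053 = 2.813
AUC_0→∞ = 172.90375 + 2.813 = 175.71675 µg/mL·hr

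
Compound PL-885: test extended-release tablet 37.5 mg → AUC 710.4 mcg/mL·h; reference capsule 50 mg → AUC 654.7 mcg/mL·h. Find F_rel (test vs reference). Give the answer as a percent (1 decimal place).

F_rel = 144.7%

F_rel = (AUC_test/D_test) / (AUC_ref/D_ref)
      = (710.4/37.5) / (654.7/50)
      = 18.944 / 13.094 = 1.4468 = 144.68%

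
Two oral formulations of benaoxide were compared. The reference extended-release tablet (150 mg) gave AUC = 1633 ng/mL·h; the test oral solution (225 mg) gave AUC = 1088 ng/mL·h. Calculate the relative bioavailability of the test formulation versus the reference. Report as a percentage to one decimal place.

F_rel = (AUC_test/D_test) / (AUC_ref/D_ref)
      = (1088/225) / (1633/150)
      = 4.83556 / 10.8867 = 0.4442 = 44.42%

F_rel = 44.4%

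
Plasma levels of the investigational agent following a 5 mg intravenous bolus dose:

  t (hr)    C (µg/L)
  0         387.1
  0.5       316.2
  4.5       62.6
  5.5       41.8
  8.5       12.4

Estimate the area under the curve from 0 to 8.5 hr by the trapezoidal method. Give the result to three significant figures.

AUC = 1070 µg/L·hr

Trapezoidal AUC_0→8.5:
  [0→0.5]: (387.1+316.2)/2 × 0.5 = 175.825
  [0.5→4.5]: (316.2+62.6)/2 × 4 = 757.6
  [4.5→5.5]: (62.6+41.8)/2 × 1 = 52.2
  [5.5→8.5]: (41.8+12.4)/2 × 3 = 81.3
  Sum = 1066.925 µg/L·hr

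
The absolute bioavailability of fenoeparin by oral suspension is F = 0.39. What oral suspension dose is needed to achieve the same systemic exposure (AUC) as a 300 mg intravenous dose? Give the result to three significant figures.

D_oral = 769 mg

For equal systemic exposure: F × D_ev = D_iv
D_ev = D_iv / F = 300 / 0.39 = 769.231 mg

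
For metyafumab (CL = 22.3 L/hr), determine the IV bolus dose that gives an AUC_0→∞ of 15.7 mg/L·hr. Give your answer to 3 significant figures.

Dose = 350 mg

Dose_iv = CL × AUC_0→∞
     = 22.3 × 15.7 = 350.11 mg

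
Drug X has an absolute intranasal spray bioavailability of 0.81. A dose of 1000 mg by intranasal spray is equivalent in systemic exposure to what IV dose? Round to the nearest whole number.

D_iv = 810 mg

Systemic exposure from an extravascular dose = F × D_ev, so the equivalent IV dose is F × D_ev.
D_iv = F × D_ev = 0.81 × 1000 = 810 mg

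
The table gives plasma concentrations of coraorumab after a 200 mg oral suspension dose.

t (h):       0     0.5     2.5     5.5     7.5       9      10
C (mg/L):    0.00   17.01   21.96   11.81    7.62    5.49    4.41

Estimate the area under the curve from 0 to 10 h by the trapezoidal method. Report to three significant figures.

AUC = 128 mg/L·h

Trapezoidal AUC_0→10:
  [0→0.5]: (0.00+17.01)/2 × 0.5 = 4.2525
  [0.5→2.5]: (17.01+21.96)/2 × 2 = 38.97
  [2.5→5.5]: (21.96+11.81)/2 × 3 = 50.655
  [5.5→7.5]: (11.81+7.62)/2 × 2 = 19.43
  [7.5→9]: (7.62+5.49)/2 × 1.5 = 9.8325
  [9→10]: (5.49+4.41)/2 × 1 = 4.95
  Sum = 128.09 mg/L·h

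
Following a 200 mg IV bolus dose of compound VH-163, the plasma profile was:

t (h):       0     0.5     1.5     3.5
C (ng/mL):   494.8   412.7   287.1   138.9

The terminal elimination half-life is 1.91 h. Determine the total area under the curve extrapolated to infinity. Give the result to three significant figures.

Trapezoidal AUC_0→3.5:
  [0→0.5]: (494.8+412.7)/2 × 0.5 = 226.875
  [0.5→1.5]: (412.7+287.1)/2 × 1 = 349.9
  [1.5→3.5]: (287.1+138.9)/2 × 2 = 426.0
  Sum = 1002.775 ng/mL·h
k_e = ln2 / t½ = 0.693147 / 1.91 = 0.3629 h^-1
Extrapolated tail: C_last / k_e = 138.9 / 0.3629 = 382.750
AUC_0→∞ = 1002.775 + 382.750 = 1385.525 ng/mL·h

AUC = 1390 ng/mL·h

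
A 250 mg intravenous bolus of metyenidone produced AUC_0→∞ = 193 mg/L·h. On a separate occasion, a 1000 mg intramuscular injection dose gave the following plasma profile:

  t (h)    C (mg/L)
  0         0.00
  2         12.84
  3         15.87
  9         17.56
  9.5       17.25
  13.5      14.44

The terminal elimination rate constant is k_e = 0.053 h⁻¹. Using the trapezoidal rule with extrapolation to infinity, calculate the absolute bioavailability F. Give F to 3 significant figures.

F = 0.611

Trapezoidal AUC_0→13.5 (intramuscular injection):
  [0→2]: (0.00+12.84)/2 × 2 = 12.84
  [2→3]: (12.84+15.87)/2 × 1 = 14.355
  [3→9]: (15.87+17.56)/2 × 6 = 100.29
  [9→9.5]: (17.56+17.25)/2 × 0.5 = 8.7025
  [9.5→13.5]: (17.25+14.44)/2 × 4 = 63.38
  Sum = 199.5675 mg/L·h
Tail: C_last/k_e = 14.44/0.053 = 272.453
AUC_0→∞ (intramuscular injection) = 199.5675 + 272.453 = 472.0205 mg/L·h
F = (AUC_ev/D_ev)/(AUC_iv/D_iv) = (472.0205/1000)/(193/250) = 0.4720205/0.772 = 0.6114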